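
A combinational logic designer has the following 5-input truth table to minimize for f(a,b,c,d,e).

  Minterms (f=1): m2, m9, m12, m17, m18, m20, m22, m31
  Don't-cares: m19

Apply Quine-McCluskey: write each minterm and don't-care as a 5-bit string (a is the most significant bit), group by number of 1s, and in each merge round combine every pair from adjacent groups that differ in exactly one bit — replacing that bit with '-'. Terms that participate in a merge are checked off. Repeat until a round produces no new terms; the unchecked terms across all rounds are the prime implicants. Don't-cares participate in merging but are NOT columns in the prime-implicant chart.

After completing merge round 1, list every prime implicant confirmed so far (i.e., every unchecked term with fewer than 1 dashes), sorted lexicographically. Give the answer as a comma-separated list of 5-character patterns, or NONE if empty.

Round 0: 00010✓ 01001 01100 10001✓ 10010✓ 10011✓ 10100✓ 10110✓ 11111
Round 1: -0010 10-10 100-1 1001- 101-0
PIs = {-0010, 01001, 01100, 10-10, 100-1, 1001-, 101-0, 11111}

01001, 01100, 11111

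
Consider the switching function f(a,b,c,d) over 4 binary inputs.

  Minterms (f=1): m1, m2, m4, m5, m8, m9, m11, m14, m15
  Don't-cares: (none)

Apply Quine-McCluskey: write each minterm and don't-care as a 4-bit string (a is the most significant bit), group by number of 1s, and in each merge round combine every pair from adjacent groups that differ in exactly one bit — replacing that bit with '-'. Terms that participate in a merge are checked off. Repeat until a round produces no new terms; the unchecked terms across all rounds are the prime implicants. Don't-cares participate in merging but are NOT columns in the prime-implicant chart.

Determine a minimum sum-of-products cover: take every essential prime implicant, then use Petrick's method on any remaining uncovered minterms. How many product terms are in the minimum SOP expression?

Round 0: 0001✓ 0010 0100✓ 0101✓ 1000✓ 1001✓ 1011✓ 1110✓ 1111✓
Round 1: -001 0-01 010- 1-11 10-1 100- 111-
PIs = {-001, 0-01, 0010, 010-, 1-11, 10-1, 100-, 111-}
Coverage chart:
  m1: -001,0-01
  m2: 0010 ←essential
  m4: 010- ←essential
  m5: 0-01,010-
  m8: 100- ←essential
  m9: -001,10-1,100-
  m11: 1-11,10-1
  m14: 111- ←essential
  m15: 1-11,111-
Essential: 0010, 010-, 100-, 111-
Petrick residual → -001, 1-11
Min cover (6 terms): b'c'd + a'b'cd' + a'bc' + acd + ab'c' + abc

6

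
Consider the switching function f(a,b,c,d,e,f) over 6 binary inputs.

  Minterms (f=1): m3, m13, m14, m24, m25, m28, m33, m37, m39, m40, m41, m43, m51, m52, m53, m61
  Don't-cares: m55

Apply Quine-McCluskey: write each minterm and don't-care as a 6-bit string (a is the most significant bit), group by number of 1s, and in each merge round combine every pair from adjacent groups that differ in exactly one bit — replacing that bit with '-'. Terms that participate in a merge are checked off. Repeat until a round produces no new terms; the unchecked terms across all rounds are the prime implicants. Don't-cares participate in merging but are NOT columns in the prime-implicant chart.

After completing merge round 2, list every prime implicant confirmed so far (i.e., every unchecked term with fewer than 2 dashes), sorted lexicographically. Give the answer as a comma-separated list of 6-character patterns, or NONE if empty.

000011, 001101, 001110, 011-00, 01100-, 10-001, 100-01, 1010-1, 10100-, 11-101, 110-11, 11010-

Round 0: 000011 001101 001110 011000✓ 011001✓ 011100✓ 100001✓ 100101✓ 100111✓ 101000✓ 101001✓ 101011✓ 110011✓ 110100✓ 110101✓ 110111✓ 111101✓
Round 1: 011-00 01100- 1-0101✓ 1-0111✓ 10-001 100-01 1001-1✓ 1010-1 10100- 11-101 110-11 1101-1✓ 11010-
Round 2: 1-01-1
PIs = {000011, 001101, 001110, 011-00, 01100-, 1-01-1, 10-001, 100-01, 1010-1, 10100-, 11-101, 110-11, 11010-}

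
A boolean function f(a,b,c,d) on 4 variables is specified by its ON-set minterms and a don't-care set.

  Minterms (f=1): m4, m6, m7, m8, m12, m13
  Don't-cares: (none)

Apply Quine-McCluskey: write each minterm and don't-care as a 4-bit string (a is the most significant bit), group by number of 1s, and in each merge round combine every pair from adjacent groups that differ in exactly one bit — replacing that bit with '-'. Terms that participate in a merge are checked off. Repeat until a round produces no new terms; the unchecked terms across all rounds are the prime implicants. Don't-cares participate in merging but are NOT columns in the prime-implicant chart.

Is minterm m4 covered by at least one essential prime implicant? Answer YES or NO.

NO

size-2^0 implicants → 0100(✓)  0110(✓)  0111(✓)  1000(✓)  1100(✓)  1101(✓)
size-2^1 implicants → -100  01-0  011-  1-00  110-
Unchecked terms (primes): -100, 01-0, 011-, 1-00, 110-
Minterm coverage:
  m4 ⊆ -100,01-0
  m6 ⊆ 01-0,011-
  m7 ⊆ 011- [E]
  m8 ⊆ 1-00 [E]
  m12 ⊆ -100,1-00,110-
  m13 ⊆ 110- [E]
E = {011-, 1-00, 110-}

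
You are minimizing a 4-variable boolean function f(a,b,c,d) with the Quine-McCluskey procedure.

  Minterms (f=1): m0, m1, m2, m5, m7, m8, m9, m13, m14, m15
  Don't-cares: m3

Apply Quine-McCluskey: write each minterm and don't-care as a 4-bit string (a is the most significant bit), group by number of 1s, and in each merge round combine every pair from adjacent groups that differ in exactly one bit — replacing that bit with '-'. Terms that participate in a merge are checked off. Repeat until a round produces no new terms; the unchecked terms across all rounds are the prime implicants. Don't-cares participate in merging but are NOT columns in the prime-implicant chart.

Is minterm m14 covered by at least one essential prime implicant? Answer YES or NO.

YES

Round 0: 0000✓ 0001✓ 0010✓ 0011✓ 0101✓ 0111✓ 1000✓ 1001✓ 1101✓ 1110✓ 1111✓
Round 1: -000✓ -001✓ -101✓ -111✓ 0-01✓ 0-11✓ 00-0✓ 00-1✓ 000-✓ 001-✓ 01-1✓ 1-01✓ 100-✓ 11-1✓ 111-
Round 2: --01 -00- -1-1 0--1 00--
PIs = {--01, -00-, -1-1, 0--1, 00--, 111-}
Coverage chart:
  m0: -00-,00--
  m1: --01,-00-,0--1,00--
  m2: 00-- ←essential
  m5: --01,-1-1,0--1
  m7: -1-1,0--1
  m8: -00- ←essential
  m9: --01,-00-
  m13: --01,-1-1
  m14: 111- ←essential
  m15: -1-1,111-
Essential: -00-, 00--, 111-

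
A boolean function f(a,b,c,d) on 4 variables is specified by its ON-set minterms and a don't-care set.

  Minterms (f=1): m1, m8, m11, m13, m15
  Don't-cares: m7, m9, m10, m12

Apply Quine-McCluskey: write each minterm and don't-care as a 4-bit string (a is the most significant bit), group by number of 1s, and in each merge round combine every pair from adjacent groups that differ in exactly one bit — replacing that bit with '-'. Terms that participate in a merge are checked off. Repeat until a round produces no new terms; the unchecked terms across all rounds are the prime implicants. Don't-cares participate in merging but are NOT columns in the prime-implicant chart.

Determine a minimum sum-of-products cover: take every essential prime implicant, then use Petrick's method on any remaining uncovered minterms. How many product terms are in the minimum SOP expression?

3

size-2^0 implicants → 0001(✓)  0111(✓)  1000(✓)  1001(✓)  1010(✓)  1011(✓)  1100(✓)  1101(✓)  1111(✓)
size-2^1 implicants → -001  -111  1-00(✓)  1-01(✓)  1-11(✓)  10-0(✓)  10-1(✓)  100-(✓)  101-(✓)  11-1(✓)  110-(✓)
size-2^2 implicants → 1--1  1-0-  10--
Unchecked terms (primes): -001, -111, 1--1, 1-0-, 10--
Minterm coverage:
  m1 ⊆ -001 [E]
  m8 ⊆ 1-0-,10--
  m11 ⊆ 1--1,10--
  m13 ⊆ 1--1,1-0-
  m15 ⊆ -111,1--1
E = {-001}
Petrick residual → 1--1, 1-0-
Cover = b'c'd + ad + ac'  |cover|=3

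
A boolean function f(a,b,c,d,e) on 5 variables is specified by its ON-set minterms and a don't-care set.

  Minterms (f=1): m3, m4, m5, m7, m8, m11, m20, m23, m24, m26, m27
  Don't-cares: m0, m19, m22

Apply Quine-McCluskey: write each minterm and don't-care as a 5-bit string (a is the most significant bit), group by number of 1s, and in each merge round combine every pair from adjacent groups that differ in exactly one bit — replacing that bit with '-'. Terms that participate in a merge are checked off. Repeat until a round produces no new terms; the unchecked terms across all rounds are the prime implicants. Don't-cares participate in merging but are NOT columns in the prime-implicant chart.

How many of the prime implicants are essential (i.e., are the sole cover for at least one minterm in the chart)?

1

[col 0] 00000*, 00011*, 00100*, 00101*, 00111*, 01000*, 01011*, 10011*, 10100*, 10110*, 10111*, 11000*, 11010*, 11011*
[col 1] -0011*, -0100, -0111*, -1000, -1011*, 0-000, 0-011*, 00-00, 00-11*, 001-1, 0010-, 1-011*, 10-11*, 101-0, 1011-, 110-0, 1101-
[col 2] --011, -0-11
Prime implicants: --011, -0-11, -0100, -1000, 0-000, 00-00, 001-1, 0010-, 101-0, 1011-, 110-0, 1101-
PI chart (minterm → PIs covering it):
  3 | --011,-0-11
  4 | -0100,00-00,0010-
  5 | 001-1,0010-
  7 | -0-11,001-1
  8 | -1000,0-000
  11 | --011  (sole → essential)
  20 | -0100,101-0
  23 | -0-11,1011-
  24 | -1000,110-0
  26 | 110-0,1101-
  27 | --011,1101-
Essential prime implicants: --011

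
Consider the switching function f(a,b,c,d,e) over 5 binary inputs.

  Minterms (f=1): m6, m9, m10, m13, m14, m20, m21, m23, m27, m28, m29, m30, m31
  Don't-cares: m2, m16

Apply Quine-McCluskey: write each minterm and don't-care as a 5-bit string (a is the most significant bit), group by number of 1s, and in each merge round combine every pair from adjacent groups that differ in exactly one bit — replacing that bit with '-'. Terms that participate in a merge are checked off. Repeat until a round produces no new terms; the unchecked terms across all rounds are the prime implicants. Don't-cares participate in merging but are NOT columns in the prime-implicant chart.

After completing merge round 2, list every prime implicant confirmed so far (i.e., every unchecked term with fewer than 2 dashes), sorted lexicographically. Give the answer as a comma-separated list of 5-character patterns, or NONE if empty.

-1101, -1110, 01-01, 10-00, 11-11

Round 0: 00010✓ 00110✓ 01001✓ 01010✓ 01101✓ 01110✓ 10000✓ 10100✓ 10101✓ 10111✓ 11011✓ 11100✓ 11101✓ 11110✓ 11111✓
Round 1: -1101 -1110 0-010✓ 0-110✓ 00-10✓ 01-01 01-10✓ 1-100✓ 1-101✓ 1-111✓ 10-00 101-1✓ 1010-✓ 11-11 111-0✓ 111-1✓ 1110-✓ 1111-✓
Round 2: 0--10 1-1-1 1-10- 111--
PIs = {-1101, -1110, 0--10, 01-01, 1-1-1, 1-10-, 10-00, 11-11, 111--}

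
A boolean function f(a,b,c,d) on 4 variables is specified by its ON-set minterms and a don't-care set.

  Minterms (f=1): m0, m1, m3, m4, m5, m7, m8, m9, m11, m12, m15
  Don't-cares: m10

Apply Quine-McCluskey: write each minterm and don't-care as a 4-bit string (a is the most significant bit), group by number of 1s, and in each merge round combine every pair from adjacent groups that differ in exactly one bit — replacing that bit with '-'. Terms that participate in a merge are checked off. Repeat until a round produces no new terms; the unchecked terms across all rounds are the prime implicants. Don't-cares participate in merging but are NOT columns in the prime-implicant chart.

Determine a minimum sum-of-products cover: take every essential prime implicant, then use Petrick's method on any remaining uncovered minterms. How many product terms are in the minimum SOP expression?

4

Round 0: 0000✓ 0001✓ 0011✓ 0100✓ 0101✓ 0111✓ 1000✓ 1001✓ 1010✓ 1011✓ 1100✓ 1111✓
Round 1: -000✓ -001✓ -011✓ -100✓ -111✓ 0-00✓ 0-01✓ 0-11✓ 00-1✓ 000-✓ 01-1✓ 010-✓ 1-00✓ 1-11✓ 10-0✓ 10-1✓ 100-✓ 101-✓
Round 2: --00 --11 -0-1 -00- 0--1 0-0- 10--
PIs = {--00, --11, -0-1, -00-, 0--1, 0-0-, 10--}
Coverage chart:
  m0: --00,-00-,0-0-
  m1: -0-1,-00-,0--1,0-0-
  m3: --11,-0-1,0--1
  m4: --00,0-0-
  m5: 0--1,0-0-
  m7: --11,0--1
  m8: --00,-00-,10--
  m9: -0-1,-00-,10--
  m11: --11,-0-1,10--
  m12: --00 ←essential
  m15: --11 ←essential
Essential: --00, --11
Petrick residual → -0-1, 0--1
Min cover (4 terms): c'd' + cd + b'd + a'd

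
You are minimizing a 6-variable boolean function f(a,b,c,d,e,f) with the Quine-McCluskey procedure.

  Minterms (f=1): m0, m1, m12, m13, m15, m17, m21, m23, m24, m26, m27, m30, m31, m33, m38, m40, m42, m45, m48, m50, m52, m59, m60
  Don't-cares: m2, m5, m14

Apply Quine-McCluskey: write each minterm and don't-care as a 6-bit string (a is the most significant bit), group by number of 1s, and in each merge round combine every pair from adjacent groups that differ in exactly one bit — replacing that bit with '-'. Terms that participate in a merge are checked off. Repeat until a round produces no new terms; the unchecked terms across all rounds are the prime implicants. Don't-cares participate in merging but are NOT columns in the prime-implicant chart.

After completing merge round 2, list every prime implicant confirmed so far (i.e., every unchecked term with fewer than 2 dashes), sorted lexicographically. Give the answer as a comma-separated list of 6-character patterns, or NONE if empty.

size-2^0 implicants → 000000(✓)  000001(✓)  000010(✓)  000101(✓)  001100(✓)  001101(✓)  001110(✓)  001111(✓)  010001(✓)  010101(✓)  010111(✓)  011000(✓)  011010(✓)  011011(✓)  011110(✓)  011111(✓)  100001(✓)  100110  101000(✓)  101010(✓)  101101(✓)  110000(✓)  110010(✓)  110100(✓)  111011(✓)  111100(✓)
size-2^1 implicants → -00001  -01101  -11011  0-0001(✓)  0-0101(✓)  0-1110(✓)  0-1111(✓)  00-101  000-01(✓)  0000-0  00000-  0011-0(✓)  0011-1(✓)  00110-(✓)  00111-(✓)  01-111  010-01(✓)  0101-1  011-10(✓)  011-11(✓)  0110-0  01101-(✓)  01111-(✓)  1010-0  11-100  110-00  1100-0
size-2^2 implicants → 0-0-01  0-111-  0011--  011-1-
Unchecked terms (primes): -00001, -01101, -11011, 0-0-01, 0-111-, 00-101, 0000-0, 00000-, 0011--, 01-111, 0101-1, 011-1-, 0110-0, 100110, 1010-0, 11-100, 110-00, 1100-0

-00001, -01101, -11011, 00-101, 0000-0, 00000-, 01-111, 0101-1, 0110-0, 100110, 1010-0, 11-100, 110-00, 1100-0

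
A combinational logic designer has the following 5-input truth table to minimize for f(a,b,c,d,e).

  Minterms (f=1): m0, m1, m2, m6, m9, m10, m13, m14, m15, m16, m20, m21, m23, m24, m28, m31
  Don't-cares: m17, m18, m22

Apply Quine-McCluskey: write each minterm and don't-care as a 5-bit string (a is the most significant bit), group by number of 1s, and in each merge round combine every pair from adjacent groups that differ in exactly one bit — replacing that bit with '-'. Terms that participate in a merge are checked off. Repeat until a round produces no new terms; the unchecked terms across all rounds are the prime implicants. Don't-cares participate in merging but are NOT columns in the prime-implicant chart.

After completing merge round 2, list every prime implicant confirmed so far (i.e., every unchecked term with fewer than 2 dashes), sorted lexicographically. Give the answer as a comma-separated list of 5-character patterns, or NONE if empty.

-1111, 0-001, 01-01, 011-1, 0111-, 1-111

[col 0] 00000*, 00001*, 00010*, 00110*, 01001*, 01010*, 01101*, 01110*, 01111*, 10000*, 10001*, 10010*, 10100*, 10101*, 10110*, 10111*, 11000*, 11100*, 11111*
[col 1] -0000*, -0001*, -0010*, -0110*, -1111, 0-001, 0-010*, 0-110*, 00-10*, 000-0*, 0000-*, 01-01, 01-10*, 011-1, 0111-, 1-000*, 1-100*, 1-111, 10-00*, 10-01*, 10-10*, 100-0*, 1000-*, 101-0*, 101-1*, 1010-*, 1011-*, 11-00*
[col 2] -0-10, -00-0, -000-, 0--10, 1--00, 10--0, 10-0-, 101--
Prime implicants: -0-10, -00-0, -000-, -1111, 0--10, 0-001, 01-01, 011-1, 0111-, 1--00, 1-111, 10--0, 10-0-, 101--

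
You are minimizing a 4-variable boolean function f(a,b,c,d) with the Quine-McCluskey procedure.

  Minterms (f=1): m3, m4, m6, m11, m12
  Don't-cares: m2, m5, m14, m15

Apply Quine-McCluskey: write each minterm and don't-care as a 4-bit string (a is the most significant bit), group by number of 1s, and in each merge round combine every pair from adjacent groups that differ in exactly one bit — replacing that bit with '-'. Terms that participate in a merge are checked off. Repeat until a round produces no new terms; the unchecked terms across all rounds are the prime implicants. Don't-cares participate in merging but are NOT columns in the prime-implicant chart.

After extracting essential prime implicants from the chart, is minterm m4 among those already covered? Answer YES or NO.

Round 0: 0010✓ 0011✓ 0100✓ 0101✓ 0110✓ 1011✓ 1100✓ 1110✓ 1111✓
Round 1: -011 -100✓ -110✓ 0-10 001- 01-0✓ 010- 1-11 11-0✓ 111-
Round 2: -1-0
PIs = {-011, -1-0, 0-10, 001-, 010-, 1-11, 111-}
Coverage chart:
  m3: -011,001-
  m4: -1-0,010-
  m6: -1-0,0-10
  m11: -011,1-11
  m12: -1-0 ←essential
Essential: -1-0

YES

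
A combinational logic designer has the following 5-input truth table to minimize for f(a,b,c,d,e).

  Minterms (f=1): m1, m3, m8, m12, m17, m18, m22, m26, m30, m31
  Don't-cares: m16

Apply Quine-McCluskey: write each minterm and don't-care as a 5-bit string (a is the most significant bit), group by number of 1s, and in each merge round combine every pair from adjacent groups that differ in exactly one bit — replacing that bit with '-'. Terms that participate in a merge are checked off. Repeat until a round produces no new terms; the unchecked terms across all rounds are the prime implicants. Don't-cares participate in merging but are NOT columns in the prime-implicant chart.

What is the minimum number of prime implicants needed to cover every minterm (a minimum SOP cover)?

Round 0: 00001✓ 00011✓ 01000✓ 01100✓ 10000✓ 10001✓ 10010✓ 10110✓ 11010✓ 11110✓ 11111✓
Round 1: -0001 000-1 01-00 1-010✓ 1-110✓ 10-10✓ 100-0 1000- 11-10✓ 1111-
Round 2: 1--10
PIs = {-0001, 000-1, 01-00, 1--10, 100-0, 1000-, 1111-}
Coverage chart:
  m1: -0001,000-1
  m3: 000-1 ←essential
  m8: 01-00 ←essential
  m12: 01-00 ←essential
  m17: -0001,1000-
  m18: 1--10,100-0
  m22: 1--10 ←essential
  m26: 1--10 ←essential
  m30: 1--10,1111-
  m31: 1111- ←essential
Essential: 000-1, 01-00, 1--10, 1111-
Petrick residual → -0001
Min cover (5 terms): b'c'd'e + a'b'c'e + a'bd'e' + ade' + abcd

5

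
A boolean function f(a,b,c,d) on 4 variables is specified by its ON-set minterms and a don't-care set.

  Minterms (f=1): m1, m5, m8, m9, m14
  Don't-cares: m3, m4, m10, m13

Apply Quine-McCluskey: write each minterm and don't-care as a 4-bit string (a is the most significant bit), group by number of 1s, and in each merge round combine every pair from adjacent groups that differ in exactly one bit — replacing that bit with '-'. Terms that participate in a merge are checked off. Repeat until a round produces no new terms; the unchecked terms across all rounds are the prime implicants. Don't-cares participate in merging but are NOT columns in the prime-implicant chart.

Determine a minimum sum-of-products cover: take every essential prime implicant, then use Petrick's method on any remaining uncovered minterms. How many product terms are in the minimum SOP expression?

3

[col 0] 0001*, 0011*, 0100*, 0101*, 1000*, 1001*, 1010*, 1101*, 1110*
[col 1] -001*, -101*, 0-01*, 00-1, 010-, 1-01*, 1-10, 10-0, 100-
[col 2] --01
Prime implicants: --01, 00-1, 010-, 1-10, 10-0, 100-
PI chart (minterm → PIs covering it):
  1 | --01,00-1
  5 | --01,010-
  8 | 10-0,100-
  9 | --01,100-
  14 | 1-10  (sole → essential)
Essential prime implicants: 1-10
Petrick residual → --01, 10-0
Minimum SOP uses 3 PIs: c'd + acd' + ab'd'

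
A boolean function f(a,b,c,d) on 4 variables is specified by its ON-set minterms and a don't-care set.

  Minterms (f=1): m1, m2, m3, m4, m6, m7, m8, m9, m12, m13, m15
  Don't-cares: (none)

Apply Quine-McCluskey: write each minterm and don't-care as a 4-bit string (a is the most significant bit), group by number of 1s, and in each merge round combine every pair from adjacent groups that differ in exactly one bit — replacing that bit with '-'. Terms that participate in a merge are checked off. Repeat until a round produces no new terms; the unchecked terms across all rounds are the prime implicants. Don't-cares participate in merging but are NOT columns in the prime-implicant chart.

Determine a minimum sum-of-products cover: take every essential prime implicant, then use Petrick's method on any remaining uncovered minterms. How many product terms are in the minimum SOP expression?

Round 0: 0001✓ 0010✓ 0011✓ 0100✓ 0110✓ 0111✓ 1000✓ 1001✓ 1100✓ 1101✓ 1111✓
Round 1: -001 -100 -111 0-10✓ 0-11✓ 00-1 001-✓ 01-0 011-✓ 1-00✓ 1-01✓ 100-✓ 11-1 110-✓
Round 2: 0-1- 1-0-
PIs = {-001, -100, -111, 0-1-, 00-1, 01-0, 1-0-, 11-1}
Coverage chart:
  m1: -001,00-1
  m2: 0-1- ←essential
  m3: 0-1-,00-1
  m4: -100,01-0
  m6: 0-1-,01-0
  m7: -111,0-1-
  m8: 1-0- ←essential
  m9: -001,1-0-
  m12: -100,1-0-
  m13: 1-0-,11-1
  m15: -111,11-1
Essential: 0-1-, 1-0-
Petrick residual → -001, -100, -111
Min cover (5 terms): b'c'd + bc'd' + bcd + a'c + ac'

5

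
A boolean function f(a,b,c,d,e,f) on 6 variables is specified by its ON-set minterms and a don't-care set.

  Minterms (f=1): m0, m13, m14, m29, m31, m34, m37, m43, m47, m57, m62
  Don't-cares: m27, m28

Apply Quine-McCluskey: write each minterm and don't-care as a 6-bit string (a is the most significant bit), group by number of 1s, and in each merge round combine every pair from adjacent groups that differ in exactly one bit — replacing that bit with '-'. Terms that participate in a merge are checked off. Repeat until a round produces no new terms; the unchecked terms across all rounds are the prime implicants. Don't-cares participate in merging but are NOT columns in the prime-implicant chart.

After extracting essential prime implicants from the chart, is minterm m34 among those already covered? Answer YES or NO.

[col 0] 000000, 001101*, 001110, 011011*, 011100*, 011101*, 011111*, 100010, 100101, 101011*, 101111*, 111001, 111110
[col 1] 0-1101, 011-11, 0111-1, 01110-, 101-11
Prime implicants: 0-1101, 000000, 001110, 011-11, 0111-1, 01110-, 100010, 100101, 101-11, 111001, 111110
PI chart (minterm → PIs covering it):
  0 | 000000  (sole → essential)
  13 | 0-1101  (sole → essential)
  14 | 001110  (sole → essential)
  29 | 0-1101,0111-1,01110-
  31 | 011-11,0111-1
  34 | 100010  (sole → essential)
  37 | 100101  (sole → essential)
  43 | 101-11  (sole → essential)
  47 | 101-11  (sole → essential)
  57 | 111001  (sole → essential)
  62 | 111110  (sole → essential)
Essential prime implicants: 0-1101, 000000, 001110, 100010, 100101, 101-11, 111001, 111110

YES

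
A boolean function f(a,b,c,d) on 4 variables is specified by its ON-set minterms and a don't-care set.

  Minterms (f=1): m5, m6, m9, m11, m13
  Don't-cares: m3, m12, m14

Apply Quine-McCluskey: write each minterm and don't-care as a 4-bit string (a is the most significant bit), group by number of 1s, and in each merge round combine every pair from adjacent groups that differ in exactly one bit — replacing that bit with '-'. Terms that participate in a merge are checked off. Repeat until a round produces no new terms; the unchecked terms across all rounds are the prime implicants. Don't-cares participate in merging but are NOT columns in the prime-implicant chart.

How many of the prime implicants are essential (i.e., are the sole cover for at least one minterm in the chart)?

size-2^0 implicants → 0011(✓)  0101(✓)  0110(✓)  1001(✓)  1011(✓)  1100(✓)  1101(✓)  1110(✓)
size-2^1 implicants → -011  -101  -110  1-01  10-1  11-0  110-
Unchecked terms (primes): -011, -101, -110, 1-01, 10-1, 11-0, 110-
Minterm coverage:
  m5 ⊆ -101 [E]
  m6 ⊆ -110 [E]
  m9 ⊆ 1-01,10-1
  m11 ⊆ -011,10-1
  m13 ⊆ -101,1-01,110-
E = {-101, -110}

2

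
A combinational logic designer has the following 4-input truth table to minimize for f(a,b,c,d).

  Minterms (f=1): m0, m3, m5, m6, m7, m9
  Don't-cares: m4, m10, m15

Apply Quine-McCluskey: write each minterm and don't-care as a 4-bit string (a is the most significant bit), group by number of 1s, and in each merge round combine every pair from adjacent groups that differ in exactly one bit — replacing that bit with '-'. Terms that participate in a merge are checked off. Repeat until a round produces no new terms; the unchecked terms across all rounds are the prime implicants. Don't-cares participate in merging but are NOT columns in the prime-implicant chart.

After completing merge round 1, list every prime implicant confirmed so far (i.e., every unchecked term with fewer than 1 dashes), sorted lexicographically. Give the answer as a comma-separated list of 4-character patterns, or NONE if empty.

[col 0] 0000*, 0011*, 0100*, 0101*, 0110*, 0111*, 1001, 1010, 1111*
[col 1] -111, 0-00, 0-11, 01-0*, 01-1*, 010-*, 011-*
[col 2] 01--
Prime implicants: -111, 0-00, 0-11, 01--, 1001, 1010

1001, 1010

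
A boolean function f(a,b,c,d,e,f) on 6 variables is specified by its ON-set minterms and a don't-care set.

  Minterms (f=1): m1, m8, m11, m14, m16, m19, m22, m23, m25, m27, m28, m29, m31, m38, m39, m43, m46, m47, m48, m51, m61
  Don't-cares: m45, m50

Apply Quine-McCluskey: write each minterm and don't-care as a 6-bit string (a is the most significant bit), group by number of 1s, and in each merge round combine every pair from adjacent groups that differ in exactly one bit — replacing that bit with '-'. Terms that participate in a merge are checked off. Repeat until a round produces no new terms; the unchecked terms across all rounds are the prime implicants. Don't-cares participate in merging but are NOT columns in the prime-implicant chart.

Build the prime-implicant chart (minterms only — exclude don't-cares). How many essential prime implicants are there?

Round 0: 000001 001000 001011✓ 001110✓ 010000✓ 010011✓ 010110✓ 010111✓ 011001✓ 011011✓ 011100✓ 011101✓ 011111✓ 100110✓ 100111✓ 101011✓ 101101✓ 101110✓ 101111✓ 110000✓ 110010✓ 110011✓ 111101✓
Round 1: -01011 -01110 -10000 -10011 -11101 0-1011 01-011✓ 01-111✓ 010-11✓ 01011- 011-01✓ 011-11✓ 0110-1✓ 0111-1✓ 01110- 1-1101 10-110✓ 10-111✓ 10011-✓ 101-11 1011-1 10111-✓ 1100-0 11001-
Round 2: 01--11 011--1 10-11-
PIs = {-01011, -01110, -10000, -10011, -11101, 0-1011, 000001, 001000, 01--11, 01011-, 011--1, 01110-, 1-1101, 10-11-, 101-11, 1011-1, 1100-0, 11001-}
Coverage chart:
  m1: 000001 ←essential
  m8: 001000 ←essential
  m11: -01011,0-1011
  m14: -01110 ←essential
  m16: -10000 ←essential
  m19: -10011,01--11
  m22: 01011- ←essential
  m23: 01--11,01011-
  m25: 011--1 ←essential
  m27: 0-1011,01--11,011--1
  m28: 01110- ←essential
  m29: -11101,011--1,01110-
  m31: 01--11,011--1
  m38: 10-11- ←essential
  m39: 10-11- ←essential
  m43: -01011,101-11
  m46: -01110,10-11-
  m47: 10-11-,101-11,1011-1
  m48: -10000,1100-0
  m51: -10011,11001-
  m61: -11101,1-1101
Essential: -01110, -10000, 000001, 001000, 01011-, 011--1, 01110-, 10-11-

8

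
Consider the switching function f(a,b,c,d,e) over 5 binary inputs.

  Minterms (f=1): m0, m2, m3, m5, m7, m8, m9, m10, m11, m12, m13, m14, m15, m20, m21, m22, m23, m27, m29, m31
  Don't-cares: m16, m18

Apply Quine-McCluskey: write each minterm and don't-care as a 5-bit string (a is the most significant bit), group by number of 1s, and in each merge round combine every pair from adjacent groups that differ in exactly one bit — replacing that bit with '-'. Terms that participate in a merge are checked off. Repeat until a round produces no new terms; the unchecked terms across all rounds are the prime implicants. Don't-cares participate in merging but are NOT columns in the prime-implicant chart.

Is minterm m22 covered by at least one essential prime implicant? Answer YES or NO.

size-2^0 implicants → 00000(✓)  00010(✓)  00011(✓)  00101(✓)  00111(✓)  01000(✓)  01001(✓)  01010(✓)  01011(✓)  01100(✓)  01101(✓)  01110(✓)  01111(✓)  10000(✓)  10010(✓)  10100(✓)  10101(✓)  10110(✓)  10111(✓)  11011(✓)  11101(✓)  11111(✓)
size-2^1 implicants → -0000(✓)  -0010(✓)  -0101(✓)  -0111(✓)  -1011(✓)  -1101(✓)  -1111(✓)  0-000(✓)  0-010(✓)  0-011(✓)  0-101(✓)  0-111(✓)  00-11(✓)  000-0(✓)  0001-(✓)  001-1(✓)  01-00(✓)  01-01(✓)  01-10(✓)  01-11(✓)  010-0(✓)  010-1(✓)  0100-(✓)  0101-(✓)  011-0(✓)  011-1(✓)  0110-(✓)  0111-(✓)  1-101(✓)  1-111(✓)  10-00(✓)  10-10(✓)  100-0(✓)  101-0(✓)  101-1(✓)  1010-(✓)  1011-(✓)  11-11(✓)  111-1(✓)
size-2^2 implicants → --101(✓)  --111(✓)  -00-0  -01-1(✓)  -1-11  -11-1(✓)  0--11  0-0-0  0-01-  0-1-1(✓)  01--0(✓)  01--1(✓)  01-0-(✓)  01-1-(✓)  010--(✓)  011--(✓)  1-1-1(✓)  10--0  101--
size-2^3 implicants → --1-1  01---
Unchecked terms (primes): --1-1, -00-0, -1-11, 0--11, 0-0-0, 0-01-, 01---, 10--0, 101--
Minterm coverage:
  m0 ⊆ -00-0,0-0-0
  m2 ⊆ -00-0,0-0-0,0-01-
  m3 ⊆ 0--11,0-01-
  m5 ⊆ --1-1 [E]
  m7 ⊆ --1-1,0--11
  m8 ⊆ 0-0-0,01---
  m9 ⊆ 01--- [E]
  m10 ⊆ 0-0-0,0-01-,01---
  m11 ⊆ -1-11,0--11,0-01-,01---
  m12 ⊆ 01--- [E]
  m13 ⊆ --1-1,01---
  m14 ⊆ 01--- [E]
  m15 ⊆ --1-1,-1-11,0--11,01---
  m20 ⊆ 10--0,101--
  m21 ⊆ --1-1,101--
  m22 ⊆ 10--0,101--
  m23 ⊆ --1-1,101--
  m27 ⊆ -1-11 [E]
  m29 ⊆ --1-1 [E]
  m31 ⊆ --1-1,-1-11
E = {--1-1, -1-11, 01---}

NO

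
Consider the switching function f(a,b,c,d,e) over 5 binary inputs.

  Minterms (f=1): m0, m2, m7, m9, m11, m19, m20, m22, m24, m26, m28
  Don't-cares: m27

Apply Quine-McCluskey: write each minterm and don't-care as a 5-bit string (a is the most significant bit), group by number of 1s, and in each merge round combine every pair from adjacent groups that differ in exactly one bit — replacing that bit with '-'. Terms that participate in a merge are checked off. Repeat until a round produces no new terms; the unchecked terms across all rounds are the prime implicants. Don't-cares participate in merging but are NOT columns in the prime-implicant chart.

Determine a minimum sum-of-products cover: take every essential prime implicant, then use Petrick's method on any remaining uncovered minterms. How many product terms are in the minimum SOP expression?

7

[col 0] 00000*, 00010*, 00111, 01001*, 01011*, 10011*, 10100*, 10110*, 11000*, 11010*, 11011*, 11100*
[col 1] -1011, 000-0, 010-1, 1-011, 1-100, 101-0, 11-00, 110-0, 1101-
Prime implicants: -1011, 000-0, 00111, 010-1, 1-011, 1-100, 101-0, 11-00, 110-0, 1101-
PI chart (minterm → PIs covering it):
  0 | 000-0  (sole → essential)
  2 | 000-0  (sole → essential)
  7 | 00111  (sole → essential)
  9 | 010-1  (sole → essential)
  11 | -1011,010-1
  19 | 1-011  (sole → essential)
  20 | 1-100,101-0
  22 | 101-0  (sole → essential)
  24 | 11-00,110-0
  26 | 110-0,1101-
  28 | 1-100,11-00
Essential prime implicants: 000-0, 00111, 010-1, 1-011, 101-0
Petrick residual → 1-100, 110-0
Minimum SOP uses 7 PIs: a'b'c'e' + a'b'cde + a'bc'e + ac'de + acd'e' + ab'ce' + abc'e'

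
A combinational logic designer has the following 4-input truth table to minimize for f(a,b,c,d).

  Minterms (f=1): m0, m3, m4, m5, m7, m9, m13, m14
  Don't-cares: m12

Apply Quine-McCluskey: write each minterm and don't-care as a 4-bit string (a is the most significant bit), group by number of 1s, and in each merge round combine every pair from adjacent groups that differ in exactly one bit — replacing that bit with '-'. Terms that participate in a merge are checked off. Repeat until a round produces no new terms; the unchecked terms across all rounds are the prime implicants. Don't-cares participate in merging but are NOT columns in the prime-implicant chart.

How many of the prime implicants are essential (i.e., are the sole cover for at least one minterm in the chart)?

size-2^0 implicants → 0000(✓)  0011(✓)  0100(✓)  0101(✓)  0111(✓)  1001(✓)  1100(✓)  1101(✓)  1110(✓)
size-2^1 implicants → -100(✓)  -101(✓)  0-00  0-11  01-1  010-(✓)  1-01  11-0  110-(✓)
size-2^2 implicants → -10-
Unchecked terms (primes): -10-, 0-00, 0-11, 01-1, 1-01, 11-0
Minterm coverage:
  m0 ⊆ 0-00 [E]
  m3 ⊆ 0-11 [E]
  m4 ⊆ -10-,0-00
  m5 ⊆ -10-,01-1
  m7 ⊆ 0-11,01-1
  m9 ⊆ 1-01 [E]
  m13 ⊆ -10-,1-01
  m14 ⊆ 11-0 [E]
E = {0-00, 0-11, 1-01, 11-0}

4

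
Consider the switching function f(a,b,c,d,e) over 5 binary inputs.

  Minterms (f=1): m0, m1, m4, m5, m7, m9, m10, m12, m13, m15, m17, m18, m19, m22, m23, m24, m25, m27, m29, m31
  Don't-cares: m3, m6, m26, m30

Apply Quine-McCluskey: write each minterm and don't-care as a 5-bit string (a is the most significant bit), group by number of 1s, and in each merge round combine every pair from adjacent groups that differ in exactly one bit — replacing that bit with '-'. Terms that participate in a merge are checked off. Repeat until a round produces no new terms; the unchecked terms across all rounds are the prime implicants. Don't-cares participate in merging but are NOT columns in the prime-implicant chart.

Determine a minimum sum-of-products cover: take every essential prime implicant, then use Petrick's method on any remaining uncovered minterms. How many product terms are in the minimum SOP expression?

size-2^0 implicants → 00000(✓)  00001(✓)  00011(✓)  00100(✓)  00101(✓)  00110(✓)  00111(✓)  01001(✓)  01010(✓)  01100(✓)  01101(✓)  01111(✓)  10001(✓)  10010(✓)  10011(✓)  10110(✓)  10111(✓)  11000(✓)  11001(✓)  11010(✓)  11011(✓)  11101(✓)  11110(✓)  11111(✓)
size-2^1 implicants → -0001(✓)  -0011(✓)  -0110(✓)  -0111(✓)  -1001(✓)  -1010  -1101(✓)  -1111(✓)  0-001(✓)  0-100(✓)  0-101(✓)  0-111(✓)  00-00(✓)  00-01(✓)  00-11(✓)  000-1(✓)  0000-(✓)  001-0(✓)  001-1(✓)  0010-(✓)  0011-(✓)  01-01(✓)  011-1(✓)  0110-(✓)  1-001(✓)  1-010(✓)  1-011(✓)  1-110(✓)  1-111(✓)  10-10(✓)  10-11(✓)  100-1(✓)  1001-(✓)  1011-(✓)  11-01(✓)  11-10(✓)  11-11(✓)  110-0(✓)  110-1(✓)  1100-(✓)  1101-(✓)  111-1(✓)  1111-(✓)
size-2^2 implicants → --001  --111  -0-11  -00-1  -011-  -1-01  -11-1  0--01  0-1-1  0-10-  00--1  00-0-  001--  1--10(✓)  1--11(✓)  1-0-1  1-01-(✓)  1-11-(✓)  10-1-(✓)  11--1  11-1-(✓)  110--
size-2^3 implicants → 1--1-
Unchecked terms (primes): --001, --111, -0-11, -00-1, -011-, -1-01, -1010, -11-1, 0--01, 0-1-1, 0-10-, 00--1, 00-0-, 001--, 1--1-, 1-0-1, 11--1, 110--
Minterm coverage:
  m0 ⊆ 00-0- [E]
  m1 ⊆ --001,-00-1,0--01,00--1,00-0-
  m4 ⊆ 0-10-,00-0-,001--
  m5 ⊆ 0--01,0-1-1,0-10-,00--1,00-0-,001--
  m7 ⊆ --111,-0-11,-011-,0-1-1,00--1,001--
  m9 ⊆ --001,-1-01,0--01
  m10 ⊆ -1010 [E]
  m12 ⊆ 0-10- [E]
  m13 ⊆ -1-01,-11-1,0--01,0-1-1,0-10-
  m15 ⊆ --111,-11-1,0-1-1
  m17 ⊆ --001,-00-1,1-0-1
  m18 ⊆ 1--1- [E]
  m19 ⊆ -0-11,-00-1,1--1-,1-0-1
  m22 ⊆ -011-,1--1-
  m23 ⊆ --111,-0-11,-011-,1--1-
  m24 ⊆ 110-- [E]
  m25 ⊆ --001,-1-01,1-0-1,11--1,110--
  m27 ⊆ 1--1-,1-0-1,11--1,110--
  m29 ⊆ -1-01,-11-1,11--1
  m31 ⊆ --111,-11-1,1--1-,11--1
E = {-1010, 0-10-, 00-0-, 1--1-, 110--}
Petrick residual → --001, --111, -1-01
Cover = c'd'e + cde + bd'e + bc'de' + a'cd' + a'b'd' + ad + abc'  |cover|=8

8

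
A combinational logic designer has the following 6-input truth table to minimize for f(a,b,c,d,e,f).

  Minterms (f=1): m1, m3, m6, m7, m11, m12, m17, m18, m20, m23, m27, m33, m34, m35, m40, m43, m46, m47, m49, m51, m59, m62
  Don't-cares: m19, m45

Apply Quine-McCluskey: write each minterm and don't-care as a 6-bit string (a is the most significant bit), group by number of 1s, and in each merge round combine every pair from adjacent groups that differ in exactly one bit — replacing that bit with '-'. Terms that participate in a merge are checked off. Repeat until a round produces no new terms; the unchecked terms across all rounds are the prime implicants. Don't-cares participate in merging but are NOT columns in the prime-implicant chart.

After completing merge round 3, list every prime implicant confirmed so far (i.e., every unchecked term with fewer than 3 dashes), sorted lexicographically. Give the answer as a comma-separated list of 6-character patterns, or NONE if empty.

size-2^0 implicants → 000001(✓)  000011(✓)  000110(✓)  000111(✓)  001011(✓)  001100  010001(✓)  010010(✓)  010011(✓)  010100  010111(✓)  011011(✓)  100001(✓)  100010(✓)  100011(✓)  101000  101011(✓)  101101(✓)  101110(✓)  101111(✓)  110001(✓)  110011(✓)  111011(✓)  111110(✓)
size-2^1 implicants → -00001(✓)  -00011(✓)  -01011(✓)  -10001(✓)  -10011(✓)  -11011(✓)  0-0001(✓)  0-0011(✓)  0-0111(✓)  0-1011(✓)  00-011(✓)  000-11(✓)  0000-1(✓)  00011-  01-011(✓)  010-11(✓)  0100-1(✓)  01001-  1-0001(✓)  1-0011(✓)  1-1011(✓)  1-1110  10-011(✓)  1000-1(✓)  10001-  101-11  1011-1  10111-  11-011(✓)  1100-1(✓)
size-2^2 implicants → --0001(✓)  --0011(✓)  --1011(✓)  -0-011(✓)  -000-1(✓)  -1-011(✓)  -100-1(✓)  0--011(✓)  0-0-11  0-00-1(✓)  1--011(✓)  1-00-1(✓)
size-2^3 implicants → ---011  --00-1
Unchecked terms (primes): ---011, --00-1, 0-0-11, 00011-, 001100, 01001-, 010100, 1-1110, 10001-, 101-11, 101000, 1011-1, 10111-

0-0-11, 00011-, 001100, 01001-, 010100, 1-1110, 10001-, 101-11, 101000, 1011-1, 10111-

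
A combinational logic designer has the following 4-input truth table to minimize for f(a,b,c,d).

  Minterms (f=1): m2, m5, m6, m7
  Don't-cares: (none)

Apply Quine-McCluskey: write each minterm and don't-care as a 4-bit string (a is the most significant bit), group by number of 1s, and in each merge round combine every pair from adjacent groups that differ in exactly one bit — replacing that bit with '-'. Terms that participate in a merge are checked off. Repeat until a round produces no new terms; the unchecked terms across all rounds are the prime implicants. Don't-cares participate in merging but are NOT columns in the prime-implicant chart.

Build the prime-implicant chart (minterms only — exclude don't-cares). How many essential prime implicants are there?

2

size-2^0 implicants → 0010(✓)  0101(✓)  0110(✓)  0111(✓)
size-2^1 implicants → 0-10  01-1  011-
Unchecked terms (primes): 0-10, 01-1, 011-
Minterm coverage:
  m2 ⊆ 0-10 [E]
  m5 ⊆ 01-1 [E]
  m6 ⊆ 0-10,011-
  m7 ⊆ 01-1,011-
E = {0-10, 01-1}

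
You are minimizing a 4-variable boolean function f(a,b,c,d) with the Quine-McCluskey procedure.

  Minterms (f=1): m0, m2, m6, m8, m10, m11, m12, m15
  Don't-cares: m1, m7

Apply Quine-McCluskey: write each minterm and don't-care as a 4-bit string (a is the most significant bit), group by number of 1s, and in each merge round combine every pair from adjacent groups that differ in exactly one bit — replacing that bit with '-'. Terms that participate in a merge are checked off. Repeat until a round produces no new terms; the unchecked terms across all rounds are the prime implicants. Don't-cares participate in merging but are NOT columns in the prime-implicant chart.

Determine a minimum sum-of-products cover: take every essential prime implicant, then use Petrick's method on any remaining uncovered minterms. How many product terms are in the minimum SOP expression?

Round 0: 0000✓ 0001✓ 0010✓ 0110✓ 0111✓ 1000✓ 1010✓ 1011✓ 1100✓ 1111✓
Round 1: -000✓ -010✓ -111 0-10 00-0✓ 000- 011- 1-00 1-11 10-0✓ 101-
Round 2: -0-0
PIs = {-0-0, -111, 0-10, 000-, 011-, 1-00, 1-11, 101-}
Coverage chart:
  m0: -0-0,000-
  m2: -0-0,0-10
  m6: 0-10,011-
  m8: -0-0,1-00
  m10: -0-0,101-
  m11: 1-11,101-
  m12: 1-00 ←essential
  m15: -111,1-11
Essential: 1-00
Petrick residual → -0-0, 0-10, 1-11
Min cover (4 terms): b'd' + a'cd' + ac'd' + acd

4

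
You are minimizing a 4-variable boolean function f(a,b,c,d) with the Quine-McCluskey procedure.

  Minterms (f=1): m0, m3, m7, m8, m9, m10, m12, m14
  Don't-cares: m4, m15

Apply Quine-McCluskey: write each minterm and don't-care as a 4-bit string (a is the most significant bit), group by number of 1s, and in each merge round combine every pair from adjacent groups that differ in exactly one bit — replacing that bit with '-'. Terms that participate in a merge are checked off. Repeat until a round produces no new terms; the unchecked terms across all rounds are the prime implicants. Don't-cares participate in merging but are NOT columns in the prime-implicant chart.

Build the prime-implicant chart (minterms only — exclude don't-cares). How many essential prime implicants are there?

4

[col 0] 0000*, 0011*, 0100*, 0111*, 1000*, 1001*, 1010*, 1100*, 1110*, 1111*
[col 1] -000*, -100*, -111, 0-00*, 0-11, 1-00*, 1-10*, 10-0*, 100-, 11-0*, 111-
[col 2] --00, 1--0
Prime implicants: --00, -111, 0-11, 1--0, 100-, 111-
PI chart (minterm → PIs covering it):
  0 | --00  (sole → essential)
  3 | 0-11  (sole → essential)
  7 | -111,0-11
  8 | --00,1--0,100-
  9 | 100-  (sole → essential)
  10 | 1--0  (sole → essential)
  12 | --00,1--0
  14 | 1--0,111-
Essential prime implicants: --00, 0-11, 1--0, 100-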